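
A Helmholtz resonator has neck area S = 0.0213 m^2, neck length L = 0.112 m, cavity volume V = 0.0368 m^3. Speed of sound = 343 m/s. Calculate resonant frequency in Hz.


Given values:
  S = 0.0213 m^2, L = 0.112 m, V = 0.0368 m^3, c = 343 m/s
Formula: f = (c / (2*pi)) * sqrt(S / (V * L))
Compute V * L = 0.0368 * 0.112 = 0.0041216
Compute S / (V * L) = 0.0213 / 0.0041216 = 5.1679
Compute sqrt(5.1679) = 2.273302
Compute c / (2*pi) = 343 / 6.283185 = 54.590148
f = 54.590148 * 2.273302 = 124.1

124.1 Hz


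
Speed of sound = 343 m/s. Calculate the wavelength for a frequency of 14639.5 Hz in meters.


Given values:
  c = 343 m/s, f = 14639.5 Hz
Formula: lambda = c / f
lambda = 343 / 14639.5
lambda = 0.0234

0.0234 m


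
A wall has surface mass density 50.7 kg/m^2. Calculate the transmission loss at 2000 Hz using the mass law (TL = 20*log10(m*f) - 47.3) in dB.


Given values:
  m = 50.7 kg/m^2, f = 2000 Hz
Formula: TL = 20 * log10(m * f) - 47.3
Compute m * f = 50.7 * 2000 = 101400.0
Compute log10(101400.0) = 5.006038
Compute 20 * 5.006038 = 100.1208
TL = 100.1208 - 47.3 = 52.82

52.82 dB


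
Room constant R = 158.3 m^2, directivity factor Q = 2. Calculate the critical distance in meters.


Given values:
  R = 158.3 m^2, Q = 2
Formula: d_c = 0.141 * sqrt(Q * R)
Compute Q * R = 2 * 158.3 = 316.6
Compute sqrt(316.6) = 17.7933
d_c = 0.141 * 17.7933 = 2.509

2.509 m


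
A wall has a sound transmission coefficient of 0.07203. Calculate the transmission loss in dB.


Given values:
  tau = 0.07203
Formula: TL = 10 * log10(1 / tau)
Compute 1 / tau = 1 / 0.07203 = 13.8831
Compute log10(13.8831) = 1.142486
TL = 10 * 1.142486 = 11.42

11.42 dB


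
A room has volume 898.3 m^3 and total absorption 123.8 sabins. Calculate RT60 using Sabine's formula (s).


Given values:
  V = 898.3 m^3
  A = 123.8 sabins
Formula: RT60 = 0.161 * V / A
Numerator: 0.161 * 898.3 = 144.6263
RT60 = 144.6263 / 123.8 = 1.168

1.168 s


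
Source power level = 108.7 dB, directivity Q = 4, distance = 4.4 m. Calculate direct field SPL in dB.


Given values:
  Lw = 108.7 dB, Q = 4, r = 4.4 m
Formula: SPL = Lw + 10 * log10(Q / (4 * pi * r^2))
Compute 4 * pi * r^2 = 4 * pi * 4.4^2 = 243.2849
Compute Q / denom = 4 / 243.2849 = 0.01644163
Compute 10 * log10(0.01644163) = -17.8406
SPL = 108.7 + (-17.8406) = 90.86

90.86 dB


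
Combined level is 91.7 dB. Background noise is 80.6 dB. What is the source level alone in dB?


Given values:
  L_total = 91.7 dB, L_bg = 80.6 dB
Formula: L_source = 10 * log10(10^(L_total/10) - 10^(L_bg/10))
Convert to linear:
  10^(91.7/10) = 1479108388.1682
  10^(80.6/10) = 114815362.1497
Difference: 1479108388.1682 - 114815362.1497 = 1364293026.0185
L_source = 10 * log10(1364293026.0185) = 91.35

91.35 dB


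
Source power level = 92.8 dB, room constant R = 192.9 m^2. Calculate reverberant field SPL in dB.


Given values:
  Lw = 92.8 dB, R = 192.9 m^2
Formula: SPL = Lw + 10 * log10(4 / R)
Compute 4 / R = 4 / 192.9 = 0.020736
Compute 10 * log10(0.020736) = -16.8328
SPL = 92.8 + (-16.8328) = 75.97

75.97 dB


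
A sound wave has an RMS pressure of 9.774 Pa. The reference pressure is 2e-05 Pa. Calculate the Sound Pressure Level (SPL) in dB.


Given values:
  p = 9.774 Pa
  p_ref = 2e-05 Pa
Formula: SPL = 20 * log10(p / p_ref)
Compute ratio: p / p_ref = 9.774 / 2e-05 = 488700
Compute log10: log10(488700) = 5.689042
Multiply: SPL = 20 * 5.689042 = 113.78

113.78 dB


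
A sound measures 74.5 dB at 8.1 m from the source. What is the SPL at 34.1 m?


Given values:
  SPL1 = 74.5 dB, r1 = 8.1 m, r2 = 34.1 m
Formula: SPL2 = SPL1 - 20 * log10(r2 / r1)
Compute ratio: r2 / r1 = 34.1 / 8.1 = 4.2099
Compute log10: log10(4.2099) = 0.624272
Compute drop: 20 * 0.624272 = 12.4854
SPL2 = 74.5 - 12.4854 = 62.01

62.01 dB


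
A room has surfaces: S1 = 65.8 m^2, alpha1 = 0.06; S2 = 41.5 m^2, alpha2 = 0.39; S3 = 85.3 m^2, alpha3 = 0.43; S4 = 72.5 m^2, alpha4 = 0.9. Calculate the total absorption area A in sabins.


Given surfaces:
  Surface 1: 65.8 * 0.06 = 3.948
  Surface 2: 41.5 * 0.39 = 16.185
  Surface 3: 85.3 * 0.43 = 36.679
  Surface 4: 72.5 * 0.9 = 65.25
Formula: A = sum(Si * alpha_i)
A = 3.948 + 16.185 + 36.679 + 65.25
A = 122.06

122.06 sabins


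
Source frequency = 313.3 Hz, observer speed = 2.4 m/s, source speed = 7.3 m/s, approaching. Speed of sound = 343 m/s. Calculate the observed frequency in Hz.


Given values:
  f_s = 313.3 Hz, v_o = 2.4 m/s, v_s = 7.3 m/s
  Direction: approaching
Formula: f_o = f_s * (c + v_o) / (c - v_s)
Numerator: c + v_o = 343 + 2.4 = 345.4
Denominator: c - v_s = 343 - 7.3 = 335.7
f_o = 313.3 * 345.4 / 335.7 = 322.35

322.35 Hz


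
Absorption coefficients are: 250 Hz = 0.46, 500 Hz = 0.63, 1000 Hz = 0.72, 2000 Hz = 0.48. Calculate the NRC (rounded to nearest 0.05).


Given values:
  a_250 = 0.46, a_500 = 0.63
  a_1000 = 0.72, a_2000 = 0.48
Formula: NRC = (a250 + a500 + a1000 + a2000) / 4
Sum = 0.46 + 0.63 + 0.72 + 0.48 = 2.29
NRC = 2.29 / 4 = 0.5725
Rounded to nearest 0.05: 0.55

0.55


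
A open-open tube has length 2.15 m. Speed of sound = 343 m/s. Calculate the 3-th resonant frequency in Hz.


Given values:
  Tube type: open-open, L = 2.15 m, c = 343 m/s, n = 3
Formula: f_n = n * c / (2 * L)
Compute 2 * L = 2 * 2.15 = 4.3
f = 3 * 343 / 4.3
f = 239.3

239.3 Hz


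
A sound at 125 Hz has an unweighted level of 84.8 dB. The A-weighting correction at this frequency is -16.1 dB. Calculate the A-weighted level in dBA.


Given values:
  SPL = 84.8 dB
  A-weighting at 125 Hz = -16.1 dB
Formula: L_A = SPL + A_weight
L_A = 84.8 + (-16.1)
L_A = 68.7

68.7 dBA


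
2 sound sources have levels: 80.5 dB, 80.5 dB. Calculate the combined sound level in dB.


Formula: L_total = 10 * log10( sum(10^(Li/10)) )
  Source 1: 10^(80.5/10) = 112201845.4302
  Source 2: 10^(80.5/10) = 112201845.4302
Sum of linear values = 224403690.8604
L_total = 10 * log10(224403690.8604) = 83.51

83.51 dB


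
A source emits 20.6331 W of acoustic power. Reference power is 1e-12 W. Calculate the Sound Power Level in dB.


Given values:
  W = 20.6331 W
  W_ref = 1e-12 W
Formula: SWL = 10 * log10(W / W_ref)
Compute ratio: W / W_ref = 20633100000000
Compute log10: log10(20633100000000) = 13.314564
Multiply: SWL = 10 * 13.314564 = 133.15

133.15 dB


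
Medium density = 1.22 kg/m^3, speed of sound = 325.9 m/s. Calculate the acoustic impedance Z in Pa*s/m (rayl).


Given values:
  rho = 1.22 kg/m^3
  c = 325.9 m/s
Formula: Z = rho * c
Z = 1.22 * 325.9
Z = 397.6

397.6 rayl


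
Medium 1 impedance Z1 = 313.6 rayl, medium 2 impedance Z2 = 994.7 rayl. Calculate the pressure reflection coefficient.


Given values:
  Z1 = 313.6 rayl, Z2 = 994.7 rayl
Formula: R = (Z2 - Z1) / (Z2 + Z1)
Numerator: Z2 - Z1 = 994.7 - 313.6 = 681.1
Denominator: Z2 + Z1 = 994.7 + 313.6 = 1308.3
R = 681.1 / 1308.3 = 0.5206

0.5206


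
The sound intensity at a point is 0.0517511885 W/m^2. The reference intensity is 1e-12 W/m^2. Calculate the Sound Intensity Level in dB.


Given values:
  I = 0.0517511885 W/m^2
  I_ref = 1e-12 W/m^2
Formula: SIL = 10 * log10(I / I_ref)
Compute ratio: I / I_ref = 51751188500
Compute log10: log10(51751188500) = 10.71392
Multiply: SIL = 10 * 10.71392 = 107.14

107.14 dB


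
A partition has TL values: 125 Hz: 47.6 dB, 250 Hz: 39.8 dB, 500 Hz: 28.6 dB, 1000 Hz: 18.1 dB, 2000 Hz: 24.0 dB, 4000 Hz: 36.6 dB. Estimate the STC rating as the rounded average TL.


Given TL values at each frequency:
  125 Hz: 47.6 dB
  250 Hz: 39.8 dB
  500 Hz: 28.6 dB
  1000 Hz: 18.1 dB
  2000 Hz: 24.0 dB
  4000 Hz: 36.6 dB
Formula: STC ~ round(average of TL values)
Sum = 47.6 + 39.8 + 28.6 + 18.1 + 24.0 + 36.6 = 194.7
Average = 194.7 / 6 = 32.45
Rounded: 32

32


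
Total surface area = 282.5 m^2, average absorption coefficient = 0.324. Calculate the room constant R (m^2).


Given values:
  S = 282.5 m^2, alpha = 0.324
Formula: R = S * alpha / (1 - alpha)
Numerator: 282.5 * 0.324 = 91.53
Denominator: 1 - 0.324 = 0.676
R = 91.53 / 0.676 = 135.4

135.4 m^2


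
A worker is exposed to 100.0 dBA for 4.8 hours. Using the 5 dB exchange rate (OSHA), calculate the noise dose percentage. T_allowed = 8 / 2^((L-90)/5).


Given values:
  L = 100.0 dBA, T = 4.8 hours
Formula: T_allowed = 8 / 2^((L - 90) / 5)
Compute exponent: (100.0 - 90) / 5 = 2.0
Compute 2^(2.0) = 4.0
T_allowed = 8 / 4.0 = 2.0 hours
Dose = (T / T_allowed) * 100
Dose = (4.8 / 2.0) * 100 = 240.0

240.0 %


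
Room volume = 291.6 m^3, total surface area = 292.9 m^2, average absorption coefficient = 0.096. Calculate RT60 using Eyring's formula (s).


Given values:
  V = 291.6 m^3, S = 292.9 m^2, alpha = 0.096
Formula: RT60 = 0.161 * V / (-S * ln(1 - alpha))
Compute ln(1 - 0.096) = ln(0.904) = -0.100926
Denominator: -292.9 * -0.100926 = 29.5612
Numerator: 0.161 * 291.6 = 46.9476
RT60 = 46.9476 / 29.5612 = 1.588

1.588 s


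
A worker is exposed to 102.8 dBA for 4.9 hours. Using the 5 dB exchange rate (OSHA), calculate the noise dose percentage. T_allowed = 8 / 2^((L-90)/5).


Given values:
  L = 102.8 dBA, T = 4.9 hours
Formula: T_allowed = 8 / 2^((L - 90) / 5)
Compute exponent: (102.8 - 90) / 5 = 2.56
Compute 2^(2.56) = 5.897077
T_allowed = 8 / 5.897077 = 1.356604 hours
Dose = (T / T_allowed) * 100
Dose = (4.9 / 1.356604) * 100 = 361.2

361.2 %


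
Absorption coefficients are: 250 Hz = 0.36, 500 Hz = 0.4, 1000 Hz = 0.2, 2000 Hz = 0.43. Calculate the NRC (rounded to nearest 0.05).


Given values:
  a_250 = 0.36, a_500 = 0.4
  a_1000 = 0.2, a_2000 = 0.43
Formula: NRC = (a250 + a500 + a1000 + a2000) / 4
Sum = 0.36 + 0.4 + 0.2 + 0.43 = 1.39
NRC = 1.39 / 4 = 0.3475
Rounded to nearest 0.05: 0.35

0.35


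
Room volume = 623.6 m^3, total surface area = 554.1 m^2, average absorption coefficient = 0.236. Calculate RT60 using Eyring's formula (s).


Given values:
  V = 623.6 m^3, S = 554.1 m^2, alpha = 0.236
Formula: RT60 = 0.161 * V / (-S * ln(1 - alpha))
Compute ln(1 - 0.236) = ln(0.764) = -0.269187
Denominator: -554.1 * -0.269187 = 149.1565
Numerator: 0.161 * 623.6 = 100.3996
RT60 = 100.3996 / 149.1565 = 0.673

0.673 s


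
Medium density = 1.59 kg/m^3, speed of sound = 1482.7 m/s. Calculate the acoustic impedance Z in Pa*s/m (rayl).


Given values:
  rho = 1.59 kg/m^3
  c = 1482.7 m/s
Formula: Z = rho * c
Z = 1.59 * 1482.7
Z = 2357.49

2357.49 rayl


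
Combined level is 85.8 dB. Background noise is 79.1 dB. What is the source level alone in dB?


Given values:
  L_total = 85.8 dB, L_bg = 79.1 dB
Formula: L_source = 10 * log10(10^(L_total/10) - 10^(L_bg/10))
Convert to linear:
  10^(85.8/10) = 380189396.3206
  10^(79.1/10) = 81283051.6164
Difference: 380189396.3206 - 81283051.6164 = 298906344.7042
L_source = 10 * log10(298906344.7042) = 84.76

84.76 dB


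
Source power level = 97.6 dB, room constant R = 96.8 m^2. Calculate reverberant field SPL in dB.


Given values:
  Lw = 97.6 dB, R = 96.8 m^2
Formula: SPL = Lw + 10 * log10(4 / R)
Compute 4 / R = 4 / 96.8 = 0.041322
Compute 10 * log10(0.041322) = -13.8382
SPL = 97.6 + (-13.8382) = 83.76

83.76 dB


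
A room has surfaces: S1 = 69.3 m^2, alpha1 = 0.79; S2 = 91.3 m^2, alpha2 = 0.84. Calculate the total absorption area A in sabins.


Given surfaces:
  Surface 1: 69.3 * 0.79 = 54.747
  Surface 2: 91.3 * 0.84 = 76.692
Formula: A = sum(Si * alpha_i)
A = 54.747 + 76.692
A = 131.44

131.44 sabins


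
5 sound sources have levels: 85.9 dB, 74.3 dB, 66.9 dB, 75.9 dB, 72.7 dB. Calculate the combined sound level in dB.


Formula: L_total = 10 * log10( sum(10^(Li/10)) )
  Source 1: 10^(85.9/10) = 389045144.9943
  Source 2: 10^(74.3/10) = 26915348.0393
  Source 3: 10^(66.9/10) = 4897788.1937
  Source 4: 10^(75.9/10) = 38904514.4994
  Source 5: 10^(72.7/10) = 18620871.3666
Sum of linear values = 478383667.0933
L_total = 10 * log10(478383667.0933) = 86.8

86.8 dB


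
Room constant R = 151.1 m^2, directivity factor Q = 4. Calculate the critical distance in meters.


Given values:
  R = 151.1 m^2, Q = 4
Formula: d_c = 0.141 * sqrt(Q * R)
Compute Q * R = 4 * 151.1 = 604.4
Compute sqrt(604.4) = 24.5845
d_c = 0.141 * 24.5845 = 3.466

3.466 m


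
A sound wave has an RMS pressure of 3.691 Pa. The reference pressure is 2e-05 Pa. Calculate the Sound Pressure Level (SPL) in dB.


Given values:
  p = 3.691 Pa
  p_ref = 2e-05 Pa
Formula: SPL = 20 * log10(p / p_ref)
Compute ratio: p / p_ref = 3.691 / 2e-05 = 184550
Compute log10: log10(184550) = 5.266114
Multiply: SPL = 20 * 5.266114 = 105.32

105.32 dB


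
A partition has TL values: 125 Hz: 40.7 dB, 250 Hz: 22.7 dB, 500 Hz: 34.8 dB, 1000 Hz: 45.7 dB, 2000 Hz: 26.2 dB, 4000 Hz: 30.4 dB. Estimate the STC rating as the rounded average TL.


Given TL values at each frequency:
  125 Hz: 40.7 dB
  250 Hz: 22.7 dB
  500 Hz: 34.8 dB
  1000 Hz: 45.7 dB
  2000 Hz: 26.2 dB
  4000 Hz: 30.4 dB
Formula: STC ~ round(average of TL values)
Sum = 40.7 + 22.7 + 34.8 + 45.7 + 26.2 + 30.4 = 200.5
Average = 200.5 / 6 = 33.42
Rounded: 33

33


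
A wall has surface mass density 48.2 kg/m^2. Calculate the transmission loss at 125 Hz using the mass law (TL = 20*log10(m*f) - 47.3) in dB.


Given values:
  m = 48.2 kg/m^2, f = 125 Hz
Formula: TL = 20 * log10(m * f) - 47.3
Compute m * f = 48.2 * 125 = 6025.0
Compute log10(6025.0) = 3.779957
Compute 20 * 3.779957 = 75.5991
TL = 75.5991 - 47.3 = 28.3

28.3 dB


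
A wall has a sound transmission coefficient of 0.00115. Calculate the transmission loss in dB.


Given values:
  tau = 0.00115
Formula: TL = 10 * log10(1 / tau)
Compute 1 / tau = 1 / 0.00115 = 869.5652
Compute log10(869.5652) = 2.939302
TL = 10 * 2.939302 = 29.39

29.39 dB


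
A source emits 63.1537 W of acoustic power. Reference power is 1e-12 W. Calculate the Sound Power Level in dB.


Given values:
  W = 63.1537 W
  W_ref = 1e-12 W
Formula: SWL = 10 * log10(W / W_ref)
Compute ratio: W / W_ref = 63153700000000
Compute log10: log10(63153700000000) = 13.800399
Multiply: SWL = 10 * 13.800399 = 138.0

138.0 dB


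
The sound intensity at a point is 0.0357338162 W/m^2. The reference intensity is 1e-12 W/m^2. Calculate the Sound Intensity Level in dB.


Given values:
  I = 0.0357338162 W/m^2
  I_ref = 1e-12 W/m^2
Formula: SIL = 10 * log10(I / I_ref)
Compute ratio: I / I_ref = 35733816200
Compute log10: log10(35733816200) = 10.553079
Multiply: SIL = 10 * 10.553079 = 105.53

105.53 dB


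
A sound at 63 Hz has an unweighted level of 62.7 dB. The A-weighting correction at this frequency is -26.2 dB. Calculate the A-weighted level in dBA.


Given values:
  SPL = 62.7 dB
  A-weighting at 63 Hz = -26.2 dB
Formula: L_A = SPL + A_weight
L_A = 62.7 + (-26.2)
L_A = 36.5

36.5 dBA


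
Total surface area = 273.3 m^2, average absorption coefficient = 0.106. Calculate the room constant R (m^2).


Given values:
  S = 273.3 m^2, alpha = 0.106
Formula: R = S * alpha / (1 - alpha)
Numerator: 273.3 * 0.106 = 28.9698
Denominator: 1 - 0.106 = 0.894
R = 28.9698 / 0.894 = 32.4

32.4 m^2


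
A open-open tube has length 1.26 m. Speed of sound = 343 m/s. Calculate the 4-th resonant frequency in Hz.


Given values:
  Tube type: open-open, L = 1.26 m, c = 343 m/s, n = 4
Formula: f_n = n * c / (2 * L)
Compute 2 * L = 2 * 1.26 = 2.52
f = 4 * 343 / 2.52
f = 544.44

544.44 Hz


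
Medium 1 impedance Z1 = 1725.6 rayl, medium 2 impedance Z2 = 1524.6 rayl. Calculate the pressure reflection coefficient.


Given values:
  Z1 = 1725.6 rayl, Z2 = 1524.6 rayl
Formula: R = (Z2 - Z1) / (Z2 + Z1)
Numerator: Z2 - Z1 = 1524.6 - 1725.6 = -201.0
Denominator: Z2 + Z1 = 1524.6 + 1725.6 = 3250.2
R = -201.0 / 3250.2 = -0.0618

-0.0618


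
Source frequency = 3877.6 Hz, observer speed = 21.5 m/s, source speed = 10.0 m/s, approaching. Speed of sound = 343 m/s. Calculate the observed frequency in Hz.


Given values:
  f_s = 3877.6 Hz, v_o = 21.5 m/s, v_s = 10.0 m/s
  Direction: approaching
Formula: f_o = f_s * (c + v_o) / (c - v_s)
Numerator: c + v_o = 343 + 21.5 = 364.5
Denominator: c - v_s = 343 - 10.0 = 333.0
f_o = 3877.6 * 364.5 / 333.0 = 4244.4

4244.4 Hz


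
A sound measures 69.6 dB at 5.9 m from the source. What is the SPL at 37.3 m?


Given values:
  SPL1 = 69.6 dB, r1 = 5.9 m, r2 = 37.3 m
Formula: SPL2 = SPL1 - 20 * log10(r2 / r1)
Compute ratio: r2 / r1 = 37.3 / 5.9 = 6.322
Compute log10: log10(6.322) = 0.800854
Compute drop: 20 * 0.800854 = 16.0171
SPL2 = 69.6 - 16.0171 = 53.58

53.58 dB


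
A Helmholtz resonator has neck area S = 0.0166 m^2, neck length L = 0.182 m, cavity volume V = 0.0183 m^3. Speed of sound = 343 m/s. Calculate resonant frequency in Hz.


Given values:
  S = 0.0166 m^2, L = 0.182 m, V = 0.0183 m^3, c = 343 m/s
Formula: f = (c / (2*pi)) * sqrt(S / (V * L))
Compute V * L = 0.0183 * 0.182 = 0.0033306
Compute S / (V * L) = 0.0166 / 0.0033306 = 4.9841
Compute sqrt(4.9841) = 2.23251
Compute c / (2*pi) = 343 / 6.283185 = 54.590148
f = 54.590148 * 2.23251 = 121.87

121.87 Hz


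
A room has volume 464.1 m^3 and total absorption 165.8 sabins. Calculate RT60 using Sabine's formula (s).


Given values:
  V = 464.1 m^3
  A = 165.8 sabins
Formula: RT60 = 0.161 * V / A
Numerator: 0.161 * 464.1 = 74.7201
RT60 = 74.7201 / 165.8 = 0.451

0.451 s


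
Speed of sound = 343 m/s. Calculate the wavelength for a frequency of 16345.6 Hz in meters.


Given values:
  c = 343 m/s, f = 16345.6 Hz
Formula: lambda = c / f
lambda = 343 / 16345.6
lambda = 0.021

0.021 m


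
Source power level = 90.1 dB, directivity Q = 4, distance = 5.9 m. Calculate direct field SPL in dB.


Given values:
  Lw = 90.1 dB, Q = 4, r = 5.9 m
Formula: SPL = Lw + 10 * log10(Q / (4 * pi * r^2))
Compute 4 * pi * r^2 = 4 * pi * 5.9^2 = 437.4354
Compute Q / denom = 4 / 437.4354 = 0.00914421
Compute 10 * log10(0.00914421) = -20.3885
SPL = 90.1 + (-20.3885) = 69.71

69.71 dB


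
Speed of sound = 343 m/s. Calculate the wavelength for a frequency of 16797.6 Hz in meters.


Given values:
  c = 343 m/s, f = 16797.6 Hz
Formula: lambda = c / f
lambda = 343 / 16797.6
lambda = 0.0204

0.0204 m


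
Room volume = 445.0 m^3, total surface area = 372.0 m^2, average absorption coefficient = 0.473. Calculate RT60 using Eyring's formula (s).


Given values:
  V = 445.0 m^3, S = 372.0 m^2, alpha = 0.473
Formula: RT60 = 0.161 * V / (-S * ln(1 - alpha))
Compute ln(1 - 0.473) = ln(0.527) = -0.640555
Denominator: -372.0 * -0.640555 = 238.2865
Numerator: 0.161 * 445.0 = 71.645
RT60 = 71.645 / 238.2865 = 0.301

0.301 s


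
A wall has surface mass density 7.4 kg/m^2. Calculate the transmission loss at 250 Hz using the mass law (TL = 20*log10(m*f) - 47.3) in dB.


Given values:
  m = 7.4 kg/m^2, f = 250 Hz
Formula: TL = 20 * log10(m * f) - 47.3
Compute m * f = 7.4 * 250 = 1850.0
Compute log10(1850.0) = 3.267172
Compute 20 * 3.267172 = 65.3434
TL = 65.3434 - 47.3 = 18.04

18.04 dB


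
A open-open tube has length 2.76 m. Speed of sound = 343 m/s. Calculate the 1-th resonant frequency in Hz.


Given values:
  Tube type: open-open, L = 2.76 m, c = 343 m/s, n = 1
Formula: f_n = n * c / (2 * L)
Compute 2 * L = 2 * 2.76 = 5.52
f = 1 * 343 / 5.52
f = 62.14

62.14 Hz


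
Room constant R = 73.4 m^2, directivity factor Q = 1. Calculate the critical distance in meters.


Given values:
  R = 73.4 m^2, Q = 1
Formula: d_c = 0.141 * sqrt(Q * R)
Compute Q * R = 1 * 73.4 = 73.4
Compute sqrt(73.4) = 8.5674
d_c = 0.141 * 8.5674 = 1.208

1.208 m


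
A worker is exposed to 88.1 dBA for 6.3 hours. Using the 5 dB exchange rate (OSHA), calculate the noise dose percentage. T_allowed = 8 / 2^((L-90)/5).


Given values:
  L = 88.1 dBA, T = 6.3 hours
Formula: T_allowed = 8 / 2^((L - 90) / 5)
Compute exponent: (88.1 - 90) / 5 = -0.38
Compute 2^(-0.38) = 0.768438
T_allowed = 8 / 0.768438 = 10.410729 hours
Dose = (T / T_allowed) * 100
Dose = (6.3 / 10.410729) * 100 = 60.51

60.51 %


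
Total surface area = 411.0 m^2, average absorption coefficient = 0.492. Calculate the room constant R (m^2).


Given values:
  S = 411.0 m^2, alpha = 0.492
Formula: R = S * alpha / (1 - alpha)
Numerator: 411.0 * 0.492 = 202.212
Denominator: 1 - 0.492 = 0.508
R = 202.212 / 0.508 = 398.06

398.06 m^2


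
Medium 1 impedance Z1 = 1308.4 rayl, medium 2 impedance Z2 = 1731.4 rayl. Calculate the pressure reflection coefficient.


Given values:
  Z1 = 1308.4 rayl, Z2 = 1731.4 rayl
Formula: R = (Z2 - Z1) / (Z2 + Z1)
Numerator: Z2 - Z1 = 1731.4 - 1308.4 = 423.0
Denominator: Z2 + Z1 = 1731.4 + 1308.4 = 3039.8
R = 423.0 / 3039.8 = 0.1392

0.1392


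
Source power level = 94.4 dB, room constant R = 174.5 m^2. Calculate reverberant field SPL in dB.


Given values:
  Lw = 94.4 dB, R = 174.5 m^2
Formula: SPL = Lw + 10 * log10(4 / R)
Compute 4 / R = 4 / 174.5 = 0.022923
Compute 10 * log10(0.022923) = -16.3973
SPL = 94.4 + (-16.3973) = 78.0

78.0 dB


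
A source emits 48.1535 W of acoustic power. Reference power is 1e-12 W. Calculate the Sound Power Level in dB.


Given values:
  W = 48.1535 W
  W_ref = 1e-12 W
Formula: SWL = 10 * log10(W / W_ref)
Compute ratio: W / W_ref = 48153500000000
Compute log10: log10(48153500000000) = 13.682628
Multiply: SWL = 10 * 13.682628 = 136.83

136.83 dB


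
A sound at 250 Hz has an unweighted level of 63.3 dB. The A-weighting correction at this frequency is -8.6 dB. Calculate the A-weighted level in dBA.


Given values:
  SPL = 63.3 dB
  A-weighting at 250 Hz = -8.6 dB
Formula: L_A = SPL + A_weight
L_A = 63.3 + (-8.6)
L_A = 54.7

54.7 dBA


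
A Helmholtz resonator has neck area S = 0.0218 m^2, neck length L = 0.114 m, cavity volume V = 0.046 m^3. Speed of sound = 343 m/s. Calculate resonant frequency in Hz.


Given values:
  S = 0.0218 m^2, L = 0.114 m, V = 0.046 m^3, c = 343 m/s
Formula: f = (c / (2*pi)) * sqrt(S / (V * L))
Compute V * L = 0.046 * 0.114 = 0.005244
Compute S / (V * L) = 0.0218 / 0.005244 = 4.1571
Compute sqrt(4.1571) = 2.038897
Compute c / (2*pi) = 343 / 6.283185 = 54.590148
f = 54.590148 * 2.038897 = 111.3

111.3 Hz


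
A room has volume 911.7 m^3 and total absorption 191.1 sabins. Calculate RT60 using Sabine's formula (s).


Given values:
  V = 911.7 m^3
  A = 191.1 sabins
Formula: RT60 = 0.161 * V / A
Numerator: 0.161 * 911.7 = 146.7837
RT60 = 146.7837 / 191.1 = 0.768

0.768 s


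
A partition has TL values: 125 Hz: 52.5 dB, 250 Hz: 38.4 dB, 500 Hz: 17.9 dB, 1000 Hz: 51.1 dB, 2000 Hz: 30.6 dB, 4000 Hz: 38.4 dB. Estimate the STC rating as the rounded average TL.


Given TL values at each frequency:
  125 Hz: 52.5 dB
  250 Hz: 38.4 dB
  500 Hz: 17.9 dB
  1000 Hz: 51.1 dB
  2000 Hz: 30.6 dB
  4000 Hz: 38.4 dB
Formula: STC ~ round(average of TL values)
Sum = 52.5 + 38.4 + 17.9 + 51.1 + 30.6 + 38.4 = 228.9
Average = 228.9 / 6 = 38.15
Rounded: 38

38


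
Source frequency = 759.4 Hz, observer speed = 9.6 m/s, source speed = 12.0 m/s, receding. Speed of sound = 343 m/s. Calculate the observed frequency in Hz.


Given values:
  f_s = 759.4 Hz, v_o = 9.6 m/s, v_s = 12.0 m/s
  Direction: receding
Formula: f_o = f_s * (c - v_o) / (c + v_s)
Numerator: c - v_o = 343 - 9.6 = 333.4
Denominator: c + v_s = 343 + 12.0 = 355.0
f_o = 759.4 * 333.4 / 355.0 = 713.19

713.19 Hz


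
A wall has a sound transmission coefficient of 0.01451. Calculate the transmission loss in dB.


Given values:
  tau = 0.01451
Formula: TL = 10 * log10(1 / tau)
Compute 1 / tau = 1 / 0.01451 = 68.918
Compute log10(68.918) = 1.838333
TL = 10 * 1.838333 = 18.38

18.38 dB


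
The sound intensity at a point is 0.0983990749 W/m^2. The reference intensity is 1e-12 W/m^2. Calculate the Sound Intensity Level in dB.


Given values:
  I = 0.0983990749 W/m^2
  I_ref = 1e-12 W/m^2
Formula: SIL = 10 * log10(I / I_ref)
Compute ratio: I / I_ref = 98399074900
Compute log10: log10(98399074900) = 10.992991
Multiply: SIL = 10 * 10.992991 = 109.93

109.93 dB


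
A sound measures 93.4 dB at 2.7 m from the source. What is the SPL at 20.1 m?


Given values:
  SPL1 = 93.4 dB, r1 = 2.7 m, r2 = 20.1 m
Formula: SPL2 = SPL1 - 20 * log10(r2 / r1)
Compute ratio: r2 / r1 = 20.1 / 2.7 = 7.4444
Compute log10: log10(7.4444) = 0.87183
Compute drop: 20 * 0.87183 = 17.4366
SPL2 = 93.4 - 17.4366 = 75.96

75.96 dB


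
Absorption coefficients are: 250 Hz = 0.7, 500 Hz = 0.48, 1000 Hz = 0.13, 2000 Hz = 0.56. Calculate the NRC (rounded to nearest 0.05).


Given values:
  a_250 = 0.7, a_500 = 0.48
  a_1000 = 0.13, a_2000 = 0.56
Formula: NRC = (a250 + a500 + a1000 + a2000) / 4
Sum = 0.7 + 0.48 + 0.13 + 0.56 = 1.87
NRC = 1.87 / 4 = 0.4675
Rounded to nearest 0.05: 0.45

0.45


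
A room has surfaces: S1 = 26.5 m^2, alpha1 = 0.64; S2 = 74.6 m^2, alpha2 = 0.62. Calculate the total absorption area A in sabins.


Given surfaces:
  Surface 1: 26.5 * 0.64 = 16.96
  Surface 2: 74.6 * 0.62 = 46.252
Formula: A = sum(Si * alpha_i)
A = 16.96 + 46.252
A = 63.21

63.21 sabins


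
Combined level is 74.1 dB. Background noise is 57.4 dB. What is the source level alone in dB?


Given values:
  L_total = 74.1 dB, L_bg = 57.4 dB
Formula: L_source = 10 * log10(10^(L_total/10) - 10^(L_bg/10))
Convert to linear:
  10^(74.1/10) = 25703957.8277
  10^(57.4/10) = 549540.8739
Difference: 25703957.8277 - 549540.8739 = 25154416.9538
L_source = 10 * log10(25154416.9538) = 74.01

74.01 dB


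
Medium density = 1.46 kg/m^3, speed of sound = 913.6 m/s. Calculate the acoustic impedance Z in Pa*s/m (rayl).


Given values:
  rho = 1.46 kg/m^3
  c = 913.6 m/s
Formula: Z = rho * c
Z = 1.46 * 913.6
Z = 1333.86

1333.86 rayl


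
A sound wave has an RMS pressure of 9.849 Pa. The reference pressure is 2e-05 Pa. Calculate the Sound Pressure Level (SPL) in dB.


Given values:
  p = 9.849 Pa
  p_ref = 2e-05 Pa
Formula: SPL = 20 * log10(p / p_ref)
Compute ratio: p / p_ref = 9.849 / 2e-05 = 492450
Compute log10: log10(492450) = 5.692362
Multiply: SPL = 20 * 5.692362 = 113.85

113.85 dB


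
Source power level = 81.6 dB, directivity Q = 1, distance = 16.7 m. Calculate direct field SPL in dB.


Given values:
  Lw = 81.6 dB, Q = 1, r = 16.7 m
Formula: SPL = Lw + 10 * log10(Q / (4 * pi * r^2))
Compute 4 * pi * r^2 = 4 * pi * 16.7^2 = 3504.6351
Compute Q / denom = 1 / 3504.6351 = 0.00028534
Compute 10 * log10(0.00028534) = -35.4464
SPL = 81.6 + (-35.4464) = 46.15

46.15 dB


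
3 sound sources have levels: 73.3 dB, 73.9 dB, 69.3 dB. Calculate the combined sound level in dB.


Formula: L_total = 10 * log10( sum(10^(Li/10)) )
  Source 1: 10^(73.3/10) = 21379620.895
  Source 2: 10^(73.9/10) = 24547089.1569
  Source 3: 10^(69.3/10) = 8511380.382
Sum of linear values = 54438090.4339
L_total = 10 * log10(54438090.4339) = 77.36

77.36 dB


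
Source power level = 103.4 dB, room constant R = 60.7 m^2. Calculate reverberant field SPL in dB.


Given values:
  Lw = 103.4 dB, R = 60.7 m^2
Formula: SPL = Lw + 10 * log10(4 / R)
Compute 4 / R = 4 / 60.7 = 0.065898
Compute 10 * log10(0.065898) = -11.8113
SPL = 103.4 + (-11.8113) = 91.59

91.59 dB


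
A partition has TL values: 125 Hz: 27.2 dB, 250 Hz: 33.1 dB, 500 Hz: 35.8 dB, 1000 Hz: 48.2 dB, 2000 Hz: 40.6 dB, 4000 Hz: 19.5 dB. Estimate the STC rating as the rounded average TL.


Given TL values at each frequency:
  125 Hz: 27.2 dB
  250 Hz: 33.1 dB
  500 Hz: 35.8 dB
  1000 Hz: 48.2 dB
  2000 Hz: 40.6 dB
  4000 Hz: 19.5 dB
Formula: STC ~ round(average of TL values)
Sum = 27.2 + 33.1 + 35.8 + 48.2 + 40.6 + 19.5 = 204.4
Average = 204.4 / 6 = 34.07
Rounded: 34

34


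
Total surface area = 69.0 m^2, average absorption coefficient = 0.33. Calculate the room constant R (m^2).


Given values:
  S = 69.0 m^2, alpha = 0.33
Formula: R = S * alpha / (1 - alpha)
Numerator: 69.0 * 0.33 = 22.77
Denominator: 1 - 0.33 = 0.67
R = 22.77 / 0.67 = 33.99

33.99 m^2


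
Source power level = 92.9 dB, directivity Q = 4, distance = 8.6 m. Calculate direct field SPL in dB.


Given values:
  Lw = 92.9 dB, Q = 4, r = 8.6 m
Formula: SPL = Lw + 10 * log10(Q / (4 * pi * r^2))
Compute 4 * pi * r^2 = 4 * pi * 8.6^2 = 929.4088
Compute Q / denom = 4 / 929.4088 = 0.00430381
Compute 10 * log10(0.00430381) = -23.6615
SPL = 92.9 + (-23.6615) = 69.24

69.24 dB


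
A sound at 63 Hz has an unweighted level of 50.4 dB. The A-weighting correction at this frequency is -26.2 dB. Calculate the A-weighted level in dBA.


Given values:
  SPL = 50.4 dB
  A-weighting at 63 Hz = -26.2 dB
Formula: L_A = SPL + A_weight
L_A = 50.4 + (-26.2)
L_A = 24.2

24.2 dBA


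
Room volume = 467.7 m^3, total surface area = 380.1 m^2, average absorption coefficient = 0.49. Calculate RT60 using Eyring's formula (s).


Given values:
  V = 467.7 m^3, S = 380.1 m^2, alpha = 0.49
Formula: RT60 = 0.161 * V / (-S * ln(1 - alpha))
Compute ln(1 - 0.49) = ln(0.51) = -0.673345
Denominator: -380.1 * -0.673345 = 255.9384
Numerator: 0.161 * 467.7 = 75.2997
RT60 = 75.2997 / 255.9384 = 0.294

0.294 s


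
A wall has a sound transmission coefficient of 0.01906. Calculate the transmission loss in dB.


Given values:
  tau = 0.01906
Formula: TL = 10 * log10(1 / tau)
Compute 1 / tau = 1 / 0.01906 = 52.4659
Compute log10(52.4659) = 1.719877
TL = 10 * 1.719877 = 17.2

17.2 dB


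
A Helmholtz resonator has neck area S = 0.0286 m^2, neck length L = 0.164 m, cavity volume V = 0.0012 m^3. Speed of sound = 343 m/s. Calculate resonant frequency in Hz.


Given values:
  S = 0.0286 m^2, L = 0.164 m, V = 0.0012 m^3, c = 343 m/s
Formula: f = (c / (2*pi)) * sqrt(S / (V * L))
Compute V * L = 0.0012 * 0.164 = 0.0001968
Compute S / (V * L) = 0.0286 / 0.0001968 = 145.3252
Compute sqrt(145.3252) = 12.05509
Compute c / (2*pi) = 343 / 6.283185 = 54.590148
f = 54.590148 * 12.05509 = 658.09

658.09 Hz


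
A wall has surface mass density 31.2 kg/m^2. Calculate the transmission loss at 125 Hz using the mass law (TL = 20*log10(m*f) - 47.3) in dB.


Given values:
  m = 31.2 kg/m^2, f = 125 Hz
Formula: TL = 20 * log10(m * f) - 47.3
Compute m * f = 31.2 * 125 = 3900.0
Compute log10(3900.0) = 3.591065
Compute 20 * 3.591065 = 71.8213
TL = 71.8213 - 47.3 = 24.52

24.52 dB


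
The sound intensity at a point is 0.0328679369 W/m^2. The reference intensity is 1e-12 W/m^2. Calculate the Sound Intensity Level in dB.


Given values:
  I = 0.0328679369 W/m^2
  I_ref = 1e-12 W/m^2
Formula: SIL = 10 * log10(I / I_ref)
Compute ratio: I / I_ref = 32867936900
Compute log10: log10(32867936900) = 10.516772
Multiply: SIL = 10 * 10.516772 = 105.17

105.17 dB


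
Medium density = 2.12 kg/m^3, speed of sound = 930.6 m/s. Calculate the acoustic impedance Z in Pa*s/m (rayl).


Given values:
  rho = 2.12 kg/m^3
  c = 930.6 m/s
Formula: Z = rho * c
Z = 2.12 * 930.6
Z = 1972.87

1972.87 rayl


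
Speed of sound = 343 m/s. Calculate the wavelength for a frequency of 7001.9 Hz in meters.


Given values:
  c = 343 m/s, f = 7001.9 Hz
Formula: lambda = c / f
lambda = 343 / 7001.9
lambda = 0.049

0.049 m


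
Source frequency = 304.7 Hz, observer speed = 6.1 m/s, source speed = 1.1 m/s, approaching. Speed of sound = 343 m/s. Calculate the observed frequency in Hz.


Given values:
  f_s = 304.7 Hz, v_o = 6.1 m/s, v_s = 1.1 m/s
  Direction: approaching
Formula: f_o = f_s * (c + v_o) / (c - v_s)
Numerator: c + v_o = 343 + 6.1 = 349.1
Denominator: c - v_s = 343 - 1.1 = 341.9
f_o = 304.7 * 349.1 / 341.9 = 311.12

311.12 Hz


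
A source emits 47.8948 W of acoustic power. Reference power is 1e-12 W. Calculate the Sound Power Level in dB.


Given values:
  W = 47.8948 W
  W_ref = 1e-12 W
Formula: SWL = 10 * log10(W / W_ref)
Compute ratio: W / W_ref = 47894800000000
Compute log10: log10(47894800000000) = 13.680288
Multiply: SWL = 10 * 13.680288 = 136.8

136.8 dB


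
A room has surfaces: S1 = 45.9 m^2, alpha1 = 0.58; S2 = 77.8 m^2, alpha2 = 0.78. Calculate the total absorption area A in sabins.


Given surfaces:
  Surface 1: 45.9 * 0.58 = 26.622
  Surface 2: 77.8 * 0.78 = 60.684
Formula: A = sum(Si * alpha_i)
A = 26.622 + 60.684
A = 87.31

87.31 sabins


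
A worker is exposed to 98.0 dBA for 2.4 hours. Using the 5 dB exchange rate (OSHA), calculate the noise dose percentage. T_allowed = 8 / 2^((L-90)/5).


Given values:
  L = 98.0 dBA, T = 2.4 hours
Formula: T_allowed = 8 / 2^((L - 90) / 5)
Compute exponent: (98.0 - 90) / 5 = 1.6
Compute 2^(1.6) = 3.031433
T_allowed = 8 / 3.031433 = 2.639016 hours
Dose = (T / T_allowed) * 100
Dose = (2.4 / 2.639016) * 100 = 90.94

90.94 %


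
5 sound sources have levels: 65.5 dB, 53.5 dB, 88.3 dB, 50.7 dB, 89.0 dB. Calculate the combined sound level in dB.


Formula: L_total = 10 * log10( sum(10^(Li/10)) )
  Source 1: 10^(65.5/10) = 3548133.8923
  Source 2: 10^(53.5/10) = 223872.1139
  Source 3: 10^(88.3/10) = 676082975.392
  Source 4: 10^(50.7/10) = 117489.7555
  Source 5: 10^(89.0/10) = 794328234.7243
Sum of linear values = 1474300705.878
L_total = 10 * log10(1474300705.878) = 91.69

91.69 dB


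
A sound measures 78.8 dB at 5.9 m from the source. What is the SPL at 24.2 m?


Given values:
  SPL1 = 78.8 dB, r1 = 5.9 m, r2 = 24.2 m
Formula: SPL2 = SPL1 - 20 * log10(r2 / r1)
Compute ratio: r2 / r1 = 24.2 / 5.9 = 4.1017
Compute log10: log10(4.1017) = 0.612964
Compute drop: 20 * 0.612964 = 12.2593
SPL2 = 78.8 - 12.2593 = 66.54

66.54 dB


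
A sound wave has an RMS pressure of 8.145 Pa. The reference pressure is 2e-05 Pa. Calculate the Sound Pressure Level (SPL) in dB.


Given values:
  p = 8.145 Pa
  p_ref = 2e-05 Pa
Formula: SPL = 20 * log10(p / p_ref)
Compute ratio: p / p_ref = 8.145 / 2e-05 = 407250
Compute log10: log10(407250) = 5.609861
Multiply: SPL = 20 * 5.609861 = 112.2

112.2 dB


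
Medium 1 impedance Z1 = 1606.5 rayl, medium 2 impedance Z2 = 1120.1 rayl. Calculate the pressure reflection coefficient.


Given values:
  Z1 = 1606.5 rayl, Z2 = 1120.1 rayl
Formula: R = (Z2 - Z1) / (Z2 + Z1)
Numerator: Z2 - Z1 = 1120.1 - 1606.5 = -486.4
Denominator: Z2 + Z1 = 1120.1 + 1606.5 = 2726.6
R = -486.4 / 2726.6 = -0.1784

-0.1784


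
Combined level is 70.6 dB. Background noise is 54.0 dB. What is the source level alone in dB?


Given values:
  L_total = 70.6 dB, L_bg = 54.0 dB
Formula: L_source = 10 * log10(10^(L_total/10) - 10^(L_bg/10))
Convert to linear:
  10^(70.6/10) = 11481536.215
  10^(54.0/10) = 251188.6432
Difference: 11481536.215 - 251188.6432 = 11230347.5718
L_source = 10 * log10(11230347.5718) = 70.5

70.5 dB


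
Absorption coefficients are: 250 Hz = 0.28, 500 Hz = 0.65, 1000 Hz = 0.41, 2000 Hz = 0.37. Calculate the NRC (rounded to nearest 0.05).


Given values:
  a_250 = 0.28, a_500 = 0.65
  a_1000 = 0.41, a_2000 = 0.37
Formula: NRC = (a250 + a500 + a1000 + a2000) / 4
Sum = 0.28 + 0.65 + 0.41 + 0.37 = 1.71
NRC = 1.71 / 4 = 0.4275
Rounded to nearest 0.05: 0.45

0.45


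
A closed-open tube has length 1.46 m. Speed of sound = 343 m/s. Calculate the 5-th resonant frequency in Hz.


Given values:
  Tube type: closed-open, L = 1.46 m, c = 343 m/s, n = 5
Formula: f_n = (2n - 1) * c / (4 * L)
Compute 2n - 1 = 2*5 - 1 = 9
Compute 4 * L = 4 * 1.46 = 5.84
f = 9 * 343 / 5.84
f = 528.6

528.6 Hz


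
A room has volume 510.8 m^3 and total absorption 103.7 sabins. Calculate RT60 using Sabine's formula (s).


Given values:
  V = 510.8 m^3
  A = 103.7 sabins
Formula: RT60 = 0.161 * V / A
Numerator: 0.161 * 510.8 = 82.2388
RT60 = 82.2388 / 103.7 = 0.793

0.793 s


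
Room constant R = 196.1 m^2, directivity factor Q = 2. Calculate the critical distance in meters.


Given values:
  R = 196.1 m^2, Q = 2
Formula: d_c = 0.141 * sqrt(Q * R)
Compute Q * R = 2 * 196.1 = 392.2
Compute sqrt(392.2) = 19.804
d_c = 0.141 * 19.804 = 2.792

2.792 m


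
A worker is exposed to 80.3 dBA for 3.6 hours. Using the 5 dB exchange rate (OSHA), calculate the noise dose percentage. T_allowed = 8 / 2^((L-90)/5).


Given values:
  L = 80.3 dBA, T = 3.6 hours
Formula: T_allowed = 8 / 2^((L - 90) / 5)
Compute exponent: (80.3 - 90) / 5 = -1.94
Compute 2^(-1.94) = 0.260616
T_allowed = 8 / 0.260616 = 30.696504 hours
Dose = (T / T_allowed) * 100
Dose = (3.6 / 30.696504) * 100 = 11.73

11.73 %


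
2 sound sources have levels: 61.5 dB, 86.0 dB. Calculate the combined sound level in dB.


Formula: L_total = 10 * log10( sum(10^(Li/10)) )
  Source 1: 10^(61.5/10) = 1412537.5446
  Source 2: 10^(86.0/10) = 398107170.5535
Sum of linear values = 399519708.0981
L_total = 10 * log10(399519708.0981) = 86.02

86.02 dB


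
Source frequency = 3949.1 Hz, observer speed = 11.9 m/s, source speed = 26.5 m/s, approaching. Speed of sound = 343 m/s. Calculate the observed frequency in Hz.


Given values:
  f_s = 3949.1 Hz, v_o = 11.9 m/s, v_s = 26.5 m/s
  Direction: approaching
Formula: f_o = f_s * (c + v_o) / (c - v_s)
Numerator: c + v_o = 343 + 11.9 = 354.9
Denominator: c - v_s = 343 - 26.5 = 316.5
f_o = 3949.1 * 354.9 / 316.5 = 4428.23

4428.23 Hz


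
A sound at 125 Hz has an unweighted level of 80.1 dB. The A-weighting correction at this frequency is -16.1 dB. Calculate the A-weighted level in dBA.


Given values:
  SPL = 80.1 dB
  A-weighting at 125 Hz = -16.1 dB
Formula: L_A = SPL + A_weight
L_A = 80.1 + (-16.1)
L_A = 64.0

64.0 dBA


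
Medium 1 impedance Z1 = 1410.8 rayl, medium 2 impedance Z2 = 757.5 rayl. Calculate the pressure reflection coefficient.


Given values:
  Z1 = 1410.8 rayl, Z2 = 757.5 rayl
Formula: R = (Z2 - Z1) / (Z2 + Z1)
Numerator: Z2 - Z1 = 757.5 - 1410.8 = -653.3
Denominator: Z2 + Z1 = 757.5 + 1410.8 = 2168.3
R = -653.3 / 2168.3 = -0.3013

-0.3013


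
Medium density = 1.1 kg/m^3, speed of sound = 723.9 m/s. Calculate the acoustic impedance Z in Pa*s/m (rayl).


Given values:
  rho = 1.1 kg/m^3
  c = 723.9 m/s
Formula: Z = rho * c
Z = 1.1 * 723.9
Z = 796.29

796.29 rayl


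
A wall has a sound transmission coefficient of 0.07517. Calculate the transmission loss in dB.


Given values:
  tau = 0.07517
Formula: TL = 10 * log10(1 / tau)
Compute 1 / tau = 1 / 0.07517 = 13.3032
Compute log10(13.3032) = 1.123956
TL = 10 * 1.123956 = 11.24

11.24 dB


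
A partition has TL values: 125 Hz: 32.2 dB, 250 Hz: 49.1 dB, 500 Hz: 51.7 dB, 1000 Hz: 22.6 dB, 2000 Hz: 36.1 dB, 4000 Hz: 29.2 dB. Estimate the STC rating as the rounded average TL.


Given TL values at each frequency:
  125 Hz: 32.2 dB
  250 Hz: 49.1 dB
  500 Hz: 51.7 dB
  1000 Hz: 22.6 dB
  2000 Hz: 36.1 dB
  4000 Hz: 29.2 dB
Formula: STC ~ round(average of TL values)
Sum = 32.2 + 49.1 + 51.7 + 22.6 + 36.1 + 29.2 = 220.9
Average = 220.9 / 6 = 36.82
Rounded: 37

37


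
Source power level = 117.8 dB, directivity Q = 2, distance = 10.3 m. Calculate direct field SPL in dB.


Given values:
  Lw = 117.8 dB, Q = 2, r = 10.3 m
Formula: SPL = Lw + 10 * log10(Q / (4 * pi * r^2))
Compute 4 * pi * r^2 = 4 * pi * 10.3^2 = 1333.1663
Compute Q / denom = 2 / 1333.1663 = 0.00150019
Compute 10 * log10(0.00150019) = -28.2385
SPL = 117.8 + (-28.2385) = 89.56

89.56 dB


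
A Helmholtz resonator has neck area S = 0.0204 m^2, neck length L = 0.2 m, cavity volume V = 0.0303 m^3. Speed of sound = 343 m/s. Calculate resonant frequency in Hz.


Given values:
  S = 0.0204 m^2, L = 0.2 m, V = 0.0303 m^3, c = 343 m/s
Formula: f = (c / (2*pi)) * sqrt(S / (V * L))
Compute V * L = 0.0303 * 0.2 = 0.00606
Compute S / (V * L) = 0.0204 / 0.00606 = 3.3663
Compute sqrt(3.3663) = 1.834748
Compute c / (2*pi) = 343 / 6.283185 = 54.590148
f = 54.590148 * 1.834748 = 100.16

100.16 Hz


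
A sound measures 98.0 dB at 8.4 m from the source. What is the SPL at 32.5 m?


Given values:
  SPL1 = 98.0 dB, r1 = 8.4 m, r2 = 32.5 m
Formula: SPL2 = SPL1 - 20 * log10(r2 / r1)
Compute ratio: r2 / r1 = 32.5 / 8.4 = 3.869
Compute log10: log10(3.869) = 0.587599
Compute drop: 20 * 0.587599 = 11.752
SPL2 = 98.0 - 11.752 = 86.25

86.25 dB


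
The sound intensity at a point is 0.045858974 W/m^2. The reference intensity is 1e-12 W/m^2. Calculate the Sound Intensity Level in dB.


Given values:
  I = 0.045858974 W/m^2
  I_ref = 1e-12 W/m^2
Formula: SIL = 10 * log10(I / I_ref)
Compute ratio: I / I_ref = 45858974000
Compute log10: log10(45858974000) = 10.661424
Multiply: SIL = 10 * 10.661424 = 106.61

106.61 dB


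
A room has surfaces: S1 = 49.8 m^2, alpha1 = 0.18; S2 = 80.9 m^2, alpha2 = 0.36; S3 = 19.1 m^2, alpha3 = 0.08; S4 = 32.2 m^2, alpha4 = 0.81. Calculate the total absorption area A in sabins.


Given surfaces:
  Surface 1: 49.8 * 0.18 = 8.964
  Surface 2: 80.9 * 0.36 = 29.124
  Surface 3: 19.1 * 0.08 = 1.528
  Surface 4: 32.2 * 0.81 = 26.082
Formula: A = sum(Si * alpha_i)
A = 8.964 + 29.124 + 1.528 + 26.082
A = 65.7

65.7 sabins
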